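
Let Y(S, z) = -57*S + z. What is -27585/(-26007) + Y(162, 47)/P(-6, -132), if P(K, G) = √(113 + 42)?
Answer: 9195/8669 - 9187*√155/155 ≈ -736.86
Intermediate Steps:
Y(S, z) = z - 57*S
P(K, G) = √155
-27585/(-26007) + Y(162, 47)/P(-6, -132) = -27585/(-26007) + (47 - 57*162)/(√155) = -27585*(-1/26007) + (47 - 9234)*(√155/155) = 9195/8669 - 9187*√155/155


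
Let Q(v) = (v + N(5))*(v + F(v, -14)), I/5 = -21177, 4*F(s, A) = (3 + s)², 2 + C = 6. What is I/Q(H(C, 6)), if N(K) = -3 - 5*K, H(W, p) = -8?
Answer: -11765/7 ≈ -1680.7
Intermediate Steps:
C = 4 (C = -2 + 6 = 4)
F(s, A) = (3 + s)²/4
I = -105885 (I = 5*(-21177) = -105885)
Q(v) = (-28 + v)*(v + (3 + v)²/4) (Q(v) = (v + (-3 - 5*5))*(v + (3 + v)²/4) = (v + (-3 - 25))*(v + (3 + v)²/4) = (v - 28)*(v + (3 + v)²/4) = (-28 + v)*(v + (3 + v)²/4))
I/Q(H(C, 6)) = -105885/(-63 - 271/4*(-8) - 9/2*(-8)² + (¼)*(-8)³) = -105885/(-63 + 542 - 9/2*64 + (¼)*(-512)) = -105885/(-63 + 542 - 288 - 128) = -105885/63 = -105885*1/63 = -11765/7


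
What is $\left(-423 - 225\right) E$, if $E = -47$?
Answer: $30456$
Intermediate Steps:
$\left(-423 - 225\right) E = \left(-423 - 225\right) \left(-47\right) = \left(-648\right) \left(-47\right) = 30456$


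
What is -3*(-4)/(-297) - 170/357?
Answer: -358/693 ≈ -0.51659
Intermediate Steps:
-3*(-4)/(-297) - 170/357 = 12*(-1/297) - 170*1/357 = -4/99 - 10/21 = -358/693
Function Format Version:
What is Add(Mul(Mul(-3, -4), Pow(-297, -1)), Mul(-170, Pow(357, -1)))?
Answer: Rational(-358, 693) ≈ -0.51659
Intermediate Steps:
Add(Mul(Mul(-3, -4), Pow(-297, -1)), Mul(-170, Pow(357, -1))) = Add(Mul(12, Rational(-1, 297)), Mul(-170, Rational(1, 357))) = Add(Rational(-4, 99), Rational(-10, 21)) = Rational(-358, 693)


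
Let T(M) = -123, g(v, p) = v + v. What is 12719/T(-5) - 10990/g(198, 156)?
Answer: -1064749/8118 ≈ -131.16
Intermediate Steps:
g(v, p) = 2*v
12719/T(-5) - 10990/g(198, 156) = 12719/(-123) - 10990/(2*198) = 12719*(-1/123) - 10990/396 = -12719/123 - 10990*1/396 = -12719/123 - 5495/198 = -1064749/8118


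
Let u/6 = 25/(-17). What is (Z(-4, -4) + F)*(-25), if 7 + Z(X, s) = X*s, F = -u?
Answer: -7575/17 ≈ -445.59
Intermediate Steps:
u = -150/17 (u = 6*(25/(-17)) = 6*(25*(-1/17)) = 6*(-25/17) = -150/17 ≈ -8.8235)
F = 150/17 (F = -1*(-150/17) = 150/17 ≈ 8.8235)
Z(X, s) = -7 + X*s
(Z(-4, -4) + F)*(-25) = ((-7 - 4*(-4)) + 150/17)*(-25) = ((-7 + 16) + 150/17)*(-25) = (9 + 150/17)*(-25) = (303/17)*(-25) = -7575/17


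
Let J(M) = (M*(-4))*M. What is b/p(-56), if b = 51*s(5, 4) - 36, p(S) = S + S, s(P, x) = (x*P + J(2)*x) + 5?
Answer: 2025/112 ≈ 18.080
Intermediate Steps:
J(M) = -4*M² (J(M) = (-4*M)*M = -4*M²)
s(P, x) = 5 - 16*x + P*x (s(P, x) = (x*P + (-4*2²)*x) + 5 = (P*x + (-4*4)*x) + 5 = (P*x - 16*x) + 5 = (-16*x + P*x) + 5 = 5 - 16*x + P*x)
p(S) = 2*S
b = -2025 (b = 51*(5 - 16*4 + 5*4) - 36 = 51*(5 - 64 + 20) - 36 = 51*(-39) - 36 = -1989 - 36 = -2025)
b/p(-56) = -2025/(2*(-56)) = -2025/(-112) = -2025*(-1/112) = 2025/112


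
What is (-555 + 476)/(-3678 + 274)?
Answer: 79/3404 ≈ 0.023208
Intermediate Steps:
(-555 + 476)/(-3678 + 274) = -79/(-3404) = -79*(-1/3404) = 79/3404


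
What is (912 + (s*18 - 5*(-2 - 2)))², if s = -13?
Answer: 487204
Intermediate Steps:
(912 + (s*18 - 5*(-2 - 2)))² = (912 + (-13*18 - 5*(-2 - 2)))² = (912 + (-234 - 5*(-4)))² = (912 + (-234 + 20))² = (912 - 214)² = 698² = 487204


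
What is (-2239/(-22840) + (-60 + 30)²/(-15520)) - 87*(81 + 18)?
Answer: -4770460133/553870 ≈ -8613.0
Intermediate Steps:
(-2239/(-22840) + (-60 + 30)²/(-15520)) - 87*(81 + 18) = (-2239*(-1/22840) + (-30)²*(-1/15520)) - 87*99 = (2239/22840 + 900*(-1/15520)) - 8613 = (2239/22840 - 45/776) - 8613 = 22177/553870 - 8613 = -4770460133/553870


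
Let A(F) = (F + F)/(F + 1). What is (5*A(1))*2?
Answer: 10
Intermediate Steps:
A(F) = 2*F/(1 + F) (A(F) = (2*F)/(1 + F) = 2*F/(1 + F))
(5*A(1))*2 = (5*(2*1/(1 + 1)))*2 = (5*(2*1/2))*2 = (5*(2*1*(1/2)))*2 = (5*1)*2 = 5*2 = 10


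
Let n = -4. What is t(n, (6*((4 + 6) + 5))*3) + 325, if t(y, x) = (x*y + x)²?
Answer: 656425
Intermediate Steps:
t(y, x) = (x + x*y)²
t(n, (6*((4 + 6) + 5))*3) + 325 = ((6*((4 + 6) + 5))*3)²*(1 - 4)² + 325 = ((6*(10 + 5))*3)²*(-3)² + 325 = ((6*15)*3)²*9 + 325 = (90*3)²*9 + 325 = 270²*9 + 325 = 72900*9 + 325 = 656100 + 325 = 656425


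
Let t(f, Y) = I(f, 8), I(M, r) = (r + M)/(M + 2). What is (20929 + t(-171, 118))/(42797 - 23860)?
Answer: 3537164/3200353 ≈ 1.1052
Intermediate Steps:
I(M, r) = (M + r)/(2 + M)
t(f, Y) = (8 + f)/(2 + f) (t(f, Y) = (f + 8)/(2 + f) = (8 + f)/(2 + f))
(20929 + t(-171, 118))/(42797 - 23860) = (20929 + (8 - 171)/(2 - 171))/(42797 - 23860) = (20929 - 163/(-169))/18937 = (20929 - 1/169*(-163))*(1/18937) = (20929 + 163/169)*(1/18937) = (3537164/169)*(1/18937) = 3537164/3200353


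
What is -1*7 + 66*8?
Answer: 521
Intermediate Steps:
-1*7 + 66*8 = -7 + 528 = 521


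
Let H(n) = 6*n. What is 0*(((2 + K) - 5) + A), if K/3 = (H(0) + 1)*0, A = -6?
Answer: 0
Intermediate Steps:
K = 0 (K = 3*((6*0 + 1)*0) = 3*((0 + 1)*0) = 3*(1*0) = 3*0 = 0)
0*(((2 + K) - 5) + A) = 0*(((2 + 0) - 5) - 6) = 0*((2 - 5) - 6) = 0*(-3 - 6) = 0*(-9) = 0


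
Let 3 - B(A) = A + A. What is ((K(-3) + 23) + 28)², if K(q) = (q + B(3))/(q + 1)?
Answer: 2916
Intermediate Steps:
B(A) = 3 - 2*A (B(A) = 3 - (A + A) = 3 - 2*A)
K(q) = (-3 + q)/(1 + q) (K(q) = (q + (3 - 2*3))/(q + 1) = (q + (3 - 6))/(1 + q) = (q - 3)/(1 + q) = (-3 + q)/(1 + q))
((K(-3) + 23) + 28)² = (((-3 - 3)/(1 - 3) + 23) + 28)² = ((-6/(-2) + 23) + 28)² = ((-½*(-6) + 23) + 28)² = ((3 + 23) + 28)² = (26 + 28)² = 54² = 2916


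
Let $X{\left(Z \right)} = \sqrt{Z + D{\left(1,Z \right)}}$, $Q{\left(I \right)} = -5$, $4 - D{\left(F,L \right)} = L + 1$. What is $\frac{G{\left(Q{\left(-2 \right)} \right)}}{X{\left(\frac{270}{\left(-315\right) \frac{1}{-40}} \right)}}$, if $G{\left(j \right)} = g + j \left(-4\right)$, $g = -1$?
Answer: $\frac{19 \sqrt{3}}{3} \approx 10.97$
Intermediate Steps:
$D{\left(F,L \right)} = 3 - L$ ($D{\left(F,L \right)} = 4 - \left(L + 1\right) = 4 - \left(1 + L\right) = 3 - L$)
$G{\left(j \right)} = -1 - 4 j$ ($G{\left(j \right)} = -1 + j \left(-4\right) = -1 - 4 j$)
$X{\left(Z \right)} = \sqrt{3}$ ($X{\left(Z \right)} = \sqrt{Z - \left(-3 + Z\right)} = \sqrt{3}$)
$\frac{G{\left(Q{\left(-2 \right)} \right)}}{X{\left(\frac{270}{\left(-315\right) \frac{1}{-40}} \right)}} = \frac{-1 - -20}{\sqrt{3}} = \left(-1 + 20\right) \frac{\sqrt{3}}{3} = 19 \frac{\sqrt{3}}{3} = \frac{19 \sqrt{3}}{3}$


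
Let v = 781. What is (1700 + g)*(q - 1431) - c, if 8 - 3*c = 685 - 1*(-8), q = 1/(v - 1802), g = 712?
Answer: -10571472887/3063 ≈ -3.4513e+6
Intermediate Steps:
q = -1/1021 (q = 1/(781 - 1802) = 1/(-1021) = -1/1021 ≈ -0.00097943)
c = -685/3 (c = 8/3 - (685 - 1*(-8))/3 = 8/3 - (685 + 8)/3 = 8/3 - 1/3*693 = 8/3 - 231 = -685/3 ≈ -228.33)
(1700 + g)*(q - 1431) - c = (1700 + 712)*(-1/1021 - 1431) - 1*(-685/3) = 2412*(-1461052/1021) + 685/3 = -3524057424/1021 + 685/3 = -10571472887/3063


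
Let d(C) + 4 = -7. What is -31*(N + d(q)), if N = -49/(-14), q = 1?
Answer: 465/2 ≈ 232.50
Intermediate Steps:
d(C) = -11 (d(C) = -4 - 7 = -11)
N = 7/2 (N = -49*(-1/14) = 7/2 ≈ 3.5000)
-31*(N + d(q)) = -31*(7/2 - 11) = -31*(-15/2) = 465/2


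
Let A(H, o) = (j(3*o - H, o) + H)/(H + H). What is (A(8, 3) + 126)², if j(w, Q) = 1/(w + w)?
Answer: 16394401/1024 ≈ 16010.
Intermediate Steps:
j(w, Q) = 1/(2*w)
A(H, o) = (H + 1/(2*(-H + 3*o)))/(2*H) (A(H, o) = (1/(2*(3*o - H)) + H)/(H + H) = (1/(2*(-H + 3*o)) + H)/((2*H)) = (H + 1/(2*(-H + 3*o)))*(1/(2*H)) = (H + 1/(2*(-H + 3*o)))/(2*H))
(A(8, 3) + 126)² = ((¼)*(-1 + 2*8*(8 - 3*3))/(8*(8 - 3*3)) + 126)² = ((¼)*(⅛)*(-1 + 2*8*(8 - 9))/(8 - 9) + 126)² = ((¼)*(⅛)*(-1 + 2*8*(-1))/(-1) + 126)² = ((¼)*(⅛)*(-1)*(-1 - 16) + 126)² = ((¼)*(⅛)*(-1)*(-17) + 126)² = (17/32 + 126)² = (4049/32)² = 16394401/1024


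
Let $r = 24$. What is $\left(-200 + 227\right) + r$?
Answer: $51$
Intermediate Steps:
$\left(-200 + 227\right) + r = \left(-200 + 227\right) + 24 = 27 + 24 = 51$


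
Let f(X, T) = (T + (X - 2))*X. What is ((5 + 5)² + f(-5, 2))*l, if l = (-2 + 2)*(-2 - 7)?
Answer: 0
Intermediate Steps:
l = 0 (l = 0*(-9) = 0)
f(X, T) = X*(-2 + T + X) (f(X, T) = (T + (-2 + X))*X = (-2 + T + X)*X = X*(-2 + T + X))
((5 + 5)² + f(-5, 2))*l = ((5 + 5)² - 5*(-2 + 2 - 5))*0 = (10² - 5*(-5))*0 = (100 + 25)*0 = 125*0 = 0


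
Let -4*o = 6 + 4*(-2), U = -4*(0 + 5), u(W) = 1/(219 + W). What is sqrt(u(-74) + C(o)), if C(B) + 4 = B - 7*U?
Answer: sqrt(11480230)/290 ≈ 11.684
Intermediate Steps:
U = -20 (U = -4*5 = -20)
o = 1/2 (o = -(6 + 4*(-2))/4 = -(6 - 8)/4 = -1/4*(-2) = 1/2 ≈ 0.50000)
C(B) = 136 + B (C(B) = -4 + (B - 7*(-20)) = -4 + (B + 140) = -4 + (140 + B) = 136 + B)
sqrt(u(-74) + C(o)) = sqrt(1/(219 - 74) + (136 + 1/2)) = sqrt(1/145 + 273/2) = sqrt(39587/290) = sqrt(11480230)/290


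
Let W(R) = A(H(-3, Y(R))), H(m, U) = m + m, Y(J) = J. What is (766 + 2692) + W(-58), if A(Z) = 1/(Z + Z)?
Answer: 41495/12 ≈ 3457.9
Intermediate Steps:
H(m, U) = 2*m
A(Z) = 1/(2*Z)
W(R) = -1/12 (W(R) = 1/(2*((2*(-3)))) = (½)/(-6) = (½)*(-⅙) = -1/12)
(766 + 2692) + W(-58) = (766 + 2692) - 1/12 = 3458 - 1/12 = 41495/12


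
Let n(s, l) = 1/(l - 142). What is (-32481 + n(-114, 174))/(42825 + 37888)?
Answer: -1039391/2582816 ≈ -0.40243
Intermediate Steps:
n(s, l) = 1/(-142 + l)
(-32481 + n(-114, 174))/(42825 + 37888) = (-32481 + 1/(-142 + 174))/(42825 + 37888) = (-32481 + 1/32)/80713 = (-32481 + 1/32)*(1/80713) = -1039391/32*1/80713 = -1039391/2582816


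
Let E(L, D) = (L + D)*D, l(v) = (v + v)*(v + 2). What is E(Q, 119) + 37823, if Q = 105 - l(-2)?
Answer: 64479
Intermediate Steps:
l(v) = 2*v*(2 + v) (l(v) = (2*v)*(2 + v) = 2*v*(2 + v))
Q = 105 (Q = 105 - 2*(-2)*(2 - 2) = 105 - 2*(-2)*0 = 105 - 1*0 = 105 + 0 = 105)
E(L, D) = D*(D + L) (E(L, D) = (D + L)*D = D*(D + L))
E(Q, 119) + 37823 = 119*(119 + 105) + 37823 = 119*224 + 37823 = 26656 + 37823 = 64479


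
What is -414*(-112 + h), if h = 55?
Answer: 23598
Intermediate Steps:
-414*(-112 + h) = -414*(-112 + 55) = -414*(-57) = 23598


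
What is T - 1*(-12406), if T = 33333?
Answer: 45739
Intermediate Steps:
T - 1*(-12406) = 33333 - 1*(-12406) = 33333 + 12406 = 45739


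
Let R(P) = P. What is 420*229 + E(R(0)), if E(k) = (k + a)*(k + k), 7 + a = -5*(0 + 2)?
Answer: 96180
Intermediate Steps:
a = -17 (a = -7 - 5*(0 + 2) = -7 - 5*2 = -7 - 10 = -17)
E(k) = 2*k*(-17 + k) (E(k) = (k - 17)*(k + k) = (-17 + k)*(2*k) = 2*k*(-17 + k))
420*229 + E(R(0)) = 420*229 + 2*0*(-17 + 0) = 96180 + 2*0*(-17) = 96180 + 0 = 96180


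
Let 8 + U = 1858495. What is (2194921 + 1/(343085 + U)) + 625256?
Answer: 6208822718245/2201572 ≈ 2.8202e+6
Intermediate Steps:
U = 1858487 (U = -8 + 1858495 = 1858487)
(2194921 + 1/(343085 + U)) + 625256 = (2194921 + 1/(343085 + 1858487)) + 625256 = (2194921 + 1/2201572) + 625256 = 4832276615813/2201572 + 625256 = 6208822718245/2201572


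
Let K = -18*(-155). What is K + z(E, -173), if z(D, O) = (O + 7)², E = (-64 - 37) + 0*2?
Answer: 30346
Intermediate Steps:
E = -101 (E = -101 + 0 = -101)
z(D, O) = (7 + O)²
K = 2790
K + z(E, -173) = 2790 + (7 - 173)² = 2790 + (-166)² = 2790 + 27556 = 30346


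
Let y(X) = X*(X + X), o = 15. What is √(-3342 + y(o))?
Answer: 2*I*√723 ≈ 53.777*I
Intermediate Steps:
y(X) = 2*X² (y(X) = X*(2*X) = 2*X²)
√(-3342 + y(o)) = √(-3342 + 2*15²) = √(-3342 + 2*225) = √(-3342 + 450) = √(-2892) = 2*I*√723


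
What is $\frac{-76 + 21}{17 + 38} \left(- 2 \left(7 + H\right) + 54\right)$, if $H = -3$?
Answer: $-46$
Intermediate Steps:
$\frac{-76 + 21}{17 + 38} \left(- 2 \left(7 + H\right) + 54\right) = \frac{-76 + 21}{17 + 38} \left(- 2 \left(7 - 3\right) + 54\right) = - \frac{55}{55} \left(\left(-2\right) 4 + 54\right) = \left(-55\right) \frac{1}{55} \left(-8 + 54\right) = \left(-1\right) 46 = -46$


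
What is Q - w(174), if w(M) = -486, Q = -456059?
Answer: -455573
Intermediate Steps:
Q - w(174) = -456059 - 1*(-486) = -456059 + 486 = -455573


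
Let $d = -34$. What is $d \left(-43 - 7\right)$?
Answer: $1700$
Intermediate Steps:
$d \left(-43 - 7\right) = - 34 \left(-43 - 7\right) = \left(-34\right) \left(-50\right) = 1700$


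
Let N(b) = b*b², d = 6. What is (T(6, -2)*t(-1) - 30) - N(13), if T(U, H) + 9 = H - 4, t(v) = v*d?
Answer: -2137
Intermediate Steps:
t(v) = 6*v (t(v) = v*6 = 6*v)
T(U, H) = -13 + H (T(U, H) = -9 + (H - 4) = -9 + (-4 + H) = -13 + H)
N(b) = b³
(T(6, -2)*t(-1) - 30) - N(13) = ((-13 - 2)*(6*(-1)) - 30) - 1*13³ = (-15*(-6) - 30) - 1*2197 = (90 - 30) - 2197 = 60 - 2197 = -2137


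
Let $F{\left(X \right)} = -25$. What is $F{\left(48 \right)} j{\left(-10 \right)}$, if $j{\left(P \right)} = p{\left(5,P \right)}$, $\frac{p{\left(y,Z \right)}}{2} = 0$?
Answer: $0$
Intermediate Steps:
$p{\left(y,Z \right)} = 0$ ($p{\left(y,Z \right)} = 2 \cdot 0 = 0$)
$j{\left(P \right)} = 0$
$F{\left(48 \right)} j{\left(-10 \right)} = \left(-25\right) 0 = 0$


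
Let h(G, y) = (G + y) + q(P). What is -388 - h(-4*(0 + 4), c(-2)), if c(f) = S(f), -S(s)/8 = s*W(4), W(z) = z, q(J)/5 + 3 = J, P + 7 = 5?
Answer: -411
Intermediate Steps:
P = -2 (P = -7 + 5 = -2)
q(J) = -15 + 5*J
S(s) = -32*s (S(s) = -8*s*4 = -32*s)
c(f) = -32*f
h(G, y) = -25 + G + y (h(G, y) = (G + y) + (-15 + 5*(-2)) = (G + y) + (-15 - 10) = (G + y) - 25 = -25 + G + y)
-388 - h(-4*(0 + 4), c(-2)) = -388 - (-25 - 4*(0 + 4) - 32*(-2)) = -388 - (-25 - 4*4 + 64) = -388 - (-25 - 16 + 64) = -388 - 1*23 = -388 - 23 = -411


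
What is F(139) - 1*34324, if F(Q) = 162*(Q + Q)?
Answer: 10712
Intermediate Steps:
F(Q) = 324*Q (F(Q) = 162*(2*Q) = 324*Q)
F(139) - 1*34324 = 324*139 - 1*34324 = 45036 - 34324 = 10712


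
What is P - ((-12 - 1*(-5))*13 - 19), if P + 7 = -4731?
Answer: -4628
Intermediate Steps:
P = -4738 (P = -7 - 4731 = -4738)
P - ((-12 - 1*(-5))*13 - 19) = -4738 - ((-12 - 1*(-5))*13 - 19) = -4738 - ((-12 + 5)*13 - 19) = -4738 - (-7*13 - 19) = -4738 - (-91 - 19) = -4738 - 1*(-110) = -4738 + 110 = -4628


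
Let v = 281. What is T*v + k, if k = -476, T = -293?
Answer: -82809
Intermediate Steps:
T*v + k = -293*281 - 476 = -82333 - 476 = -82809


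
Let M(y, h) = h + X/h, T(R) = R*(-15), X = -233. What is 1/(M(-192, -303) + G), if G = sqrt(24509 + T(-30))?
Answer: -27747528/6094702945 - 91809*sqrt(24959)/6094702945 ≈ -0.0069326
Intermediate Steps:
T(R) = -15*R
G = sqrt(24959) (G = sqrt(24509 - 15*(-30)) = sqrt(24509 + 450) = sqrt(24959) ≈ 157.98)
M(y, h) = h - 233/h
1/(M(-192, -303) + G) = 1/((-303 - 233/(-303)) + sqrt(24959)) = 1/((-303 - 233*(-1/303)) + sqrt(24959)) = 1/((-303 + 233/303) + sqrt(24959)) = 1/(-91576/303 + sqrt(24959))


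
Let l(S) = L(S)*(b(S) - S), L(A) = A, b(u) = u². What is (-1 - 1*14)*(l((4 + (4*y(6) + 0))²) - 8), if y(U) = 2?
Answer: -44478600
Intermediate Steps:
l(S) = S*(S² - S)
(-1 - 1*14)*(l((4 + (4*y(6) + 0))²) - 8) = (-1 - 1*14)*(((4 + (4*2 + 0))²)²*(-1 + (4 + (4*2 + 0))²) - 8) = (-1 - 14)*(((4 + (8 + 0))²)²*(-1 + (4 + (8 + 0))²) - 8) = -15*(((4 + 8)²)²*(-1 + (4 + 8)²) - 8) = -15*((12²)²*(-1 + 12²) - 8) = -15*(144²*(-1 + 144) - 8) = -15*(20736*143 - 8) = -15*(2965248 - 8) = -15*2965240 = -44478600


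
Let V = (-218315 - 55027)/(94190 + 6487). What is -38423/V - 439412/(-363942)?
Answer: 234660241780231/16580105694 ≈ 14153.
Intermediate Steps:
V = -91114/33559 (V = -273342/100677 = -273342*1/100677 = -91114/33559 ≈ -2.7150)
-38423/V - 439412/(-363942) = -38423/(-91114/33559) - 439412/(-363942) = -38423*(-33559/91114) - 439412*(-1/363942) = 1289437457/91114 + 219706/181971 = 234660241780231/16580105694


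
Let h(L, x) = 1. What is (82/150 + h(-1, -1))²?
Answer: 13456/5625 ≈ 2.3922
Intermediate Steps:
(82/150 + h(-1, -1))² = (82/150 + 1)² = (82*(1/150) + 1)² = (41/75 + 1)² = (116/75)² = 13456/5625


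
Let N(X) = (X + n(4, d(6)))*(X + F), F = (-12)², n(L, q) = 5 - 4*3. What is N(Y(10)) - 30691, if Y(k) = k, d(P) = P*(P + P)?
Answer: -30229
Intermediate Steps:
d(P) = 2*P² (d(P) = P*(2*P) = 2*P²)
n(L, q) = -7 (n(L, q) = 5 - 12 = -7)
F = 144
N(X) = (-7 + X)*(144 + X) (N(X) = (X - 7)*(X + 144) = (-7 + X)*(144 + X))
N(Y(10)) - 30691 = (-1008 + 10² + 137*10) - 30691 = (-1008 + 100 + 1370) - 30691 = 462 - 30691 = -30229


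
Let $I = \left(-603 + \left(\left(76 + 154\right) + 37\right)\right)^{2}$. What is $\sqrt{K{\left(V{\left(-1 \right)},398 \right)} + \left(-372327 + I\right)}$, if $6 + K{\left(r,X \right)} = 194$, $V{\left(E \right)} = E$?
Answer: $i \sqrt{259243} \approx 509.16 i$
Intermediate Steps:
$I = 112896$ ($I = \left(-603 + \left(230 + 37\right)\right)^{2} = \left(-603 + 267\right)^{2} = \left(-336\right)^{2} = 112896$)
$K{\left(r,X \right)} = 188$ ($K{\left(r,X \right)} = -6 + 194 = 188$)
$\sqrt{K{\left(V{\left(-1 \right)},398 \right)} + \left(-372327 + I\right)} = \sqrt{188 + \left(-372327 + 112896\right)} = \sqrt{188 - 259431} = \sqrt{-259243} = i \sqrt{259243}$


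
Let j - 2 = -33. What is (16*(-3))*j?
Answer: 1488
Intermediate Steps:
j = -31 (j = 2 - 33 = -31)
(16*(-3))*j = (16*(-3))*(-31) = -48*(-31) = 1488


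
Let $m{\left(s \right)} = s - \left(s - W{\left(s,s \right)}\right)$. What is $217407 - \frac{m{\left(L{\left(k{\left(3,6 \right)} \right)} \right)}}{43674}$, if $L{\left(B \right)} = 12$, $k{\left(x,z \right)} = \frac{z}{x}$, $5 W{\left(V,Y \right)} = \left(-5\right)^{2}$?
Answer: $\frac{9495033313}{43674} \approx 2.1741 \cdot 10^{5}$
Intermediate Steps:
$W{\left(V,Y \right)} = 5$ ($W{\left(V,Y \right)} = \frac{\left(-5\right)^{2}}{5} = \frac{1}{5} \cdot 25 = 5$)
$m{\left(s \right)} = 5$ ($m{\left(s \right)} = s - \left(-5 + s\right) = 5$)
$217407 - \frac{m{\left(L{\left(k{\left(3,6 \right)} \right)} \right)}}{43674} = 217407 - \frac{5}{43674} = \frac{9495033313}{43674}$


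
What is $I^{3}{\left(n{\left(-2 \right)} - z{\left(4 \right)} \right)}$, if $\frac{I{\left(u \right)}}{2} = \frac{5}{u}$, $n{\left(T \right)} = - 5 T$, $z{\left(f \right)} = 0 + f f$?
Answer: $- \frac{125}{27} \approx -4.6296$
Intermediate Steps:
$z{\left(f \right)} = f^{2}$ ($z{\left(f \right)} = 0 + f^{2} = f^{2}$)
$I{\left(u \right)} = \frac{10}{u}$ ($I{\left(u \right)} = 2 \frac{5}{u} = \frac{10}{u}$)
$I^{3}{\left(n{\left(-2 \right)} - z{\left(4 \right)} \right)} = \left(\frac{10}{\left(-5\right) \left(-2\right) - 4^{2}}\right)^{3} = \left(\frac{10}{10 - 16}\right)^{3} = \left(\frac{10}{-6}\right)^{3} = \left(10 \left(- \frac{1}{6}\right)\right)^{3} = \left(- \frac{5}{3}\right)^{3} = - \frac{125}{27}$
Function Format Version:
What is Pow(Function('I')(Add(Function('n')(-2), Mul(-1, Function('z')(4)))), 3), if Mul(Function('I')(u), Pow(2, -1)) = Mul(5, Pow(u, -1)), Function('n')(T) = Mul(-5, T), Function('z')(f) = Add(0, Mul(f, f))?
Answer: Rational(-125, 27) ≈ -4.6296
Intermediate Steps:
Function('z')(f) = Pow(f, 2) (Function('z')(f) = Add(0, Pow(f, 2)) = Pow(f, 2))
Function('I')(u) = Mul(10, Pow(u, -1)) (Function('I')(u) = Mul(2, Mul(5, Pow(u, -1))) = Mul(10, Pow(u, -1)))
Pow(Function('I')(Add(Function('n')(-2), Mul(-1, Function('z')(4)))), 3) = Pow(Mul(10, Pow(Add(Mul(-5, -2), Mul(-1, Pow(4, 2))), -1)), 3) = Pow(Mul(10, Pow(Add(10, Mul(-1, 16)), -1)), 3) = Pow(Mul(10, Pow(Add(10, -16), -1)), 3) = Pow(Mul(10, Pow(-6, -1)), 3) = Pow(Mul(10, Rational(-1, 6)), 3) = Pow(Rational(-5, 3), 3) = Rational(-125, 27)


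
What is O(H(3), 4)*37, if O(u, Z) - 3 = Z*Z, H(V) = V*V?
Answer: 703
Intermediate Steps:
H(V) = V**2
O(u, Z) = 3 + Z**2 (O(u, Z) = 3 + Z*Z = 3 + Z**2)
O(H(3), 4)*37 = (3 + 4**2)*37 = (3 + 16)*37 = 19*37 = 703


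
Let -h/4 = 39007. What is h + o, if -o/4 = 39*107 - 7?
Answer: -172692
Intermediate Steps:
h = -156028 (h = -4*39007 = -156028)
o = -16664 (o = -4*(39*107 - 7) = -4*(4173 - 7) = -4*4166 = -16664)
h + o = -156028 - 16664 = -172692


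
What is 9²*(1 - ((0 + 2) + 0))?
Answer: -81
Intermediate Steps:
9²*(1 - ((0 + 2) + 0)) = 81*(1 - (2 + 0)) = 81*(1 - 1*2) = 81*(1 - 2) = 81*(-1) = -81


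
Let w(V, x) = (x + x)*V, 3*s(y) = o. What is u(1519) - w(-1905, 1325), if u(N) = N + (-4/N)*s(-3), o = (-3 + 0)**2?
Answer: 7670599099/1519 ≈ 5.0498e+6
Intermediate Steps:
o = 9 (o = (-3)**2 = 9)
s(y) = 3 (s(y) = (1/3)*9 = 3)
w(V, x) = 2*V*x (w(V, x) = (2*x)*V = 2*V*x)
u(N) = N - 12/N (u(N) = N - 4/N*3 = N - 12/N)
u(1519) - w(-1905, 1325) = (1519 - 12/1519) - 2*(-1905)*1325 = (1519 - 12*1/1519) - 1*(-5048250) = (1519 - 12/1519) + 5048250 = 2307349/1519 + 5048250 = 7670599099/1519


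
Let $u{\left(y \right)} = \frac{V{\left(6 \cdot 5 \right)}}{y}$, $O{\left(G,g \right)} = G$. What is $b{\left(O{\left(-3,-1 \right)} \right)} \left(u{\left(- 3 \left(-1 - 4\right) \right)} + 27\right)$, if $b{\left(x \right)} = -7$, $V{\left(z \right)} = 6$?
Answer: $- \frac{959}{5} \approx -191.8$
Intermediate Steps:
$u{\left(y \right)} = \frac{6}{y}$
$b{\left(O{\left(-3,-1 \right)} \right)} \left(u{\left(- 3 \left(-1 - 4\right) \right)} + 27\right) = - 7 \left(\frac{6}{\left(-3\right) \left(-1 - 4\right)} + 27\right) = - 7 \left(\frac{6}{\left(-3\right) \left(-5\right)} + 27\right) = - 7 \left(\frac{6}{15} + 27\right) = - 7 \left(6 \cdot \frac{1}{15} + 27\right) = - 7 \left(\frac{2}{5} + 27\right) = \left(-7\right) \frac{137}{5} = - \frac{959}{5}$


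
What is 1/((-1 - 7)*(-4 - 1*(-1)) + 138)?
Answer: 1/162 ≈ 0.0061728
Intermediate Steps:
1/((-1 - 7)*(-4 - 1*(-1)) + 138) = 1/(-8*(-4 + 1) + 138) = 1/(-8*(-3) + 138) = 1/(24 + 138) = 1/162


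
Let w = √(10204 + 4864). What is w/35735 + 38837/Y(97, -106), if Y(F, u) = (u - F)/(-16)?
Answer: 621392/203 + 2*√3767/35735 ≈ 3061.0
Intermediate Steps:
w = 2*√3767 (w = √15068 = 2*√3767 ≈ 122.75)
Y(F, u) = -u/16 + F/16 (Y(F, u) = (u - F)*(-1/16) = -u/16 + F/16)
w/35735 + 38837/Y(97, -106) = (2*√3767)/35735 + 38837/(-1/16*(-106) + (1/16)*97) = (2*√3767)*(1/35735) + 38837/(53/8 + 97/16) = 2*√3767/35735 + 38837/(203/16) = 2*√3767/35735 + 38837*(16/203) = 2*√3767/35735 + 621392/203 = 621392/203 + 2*√3767/35735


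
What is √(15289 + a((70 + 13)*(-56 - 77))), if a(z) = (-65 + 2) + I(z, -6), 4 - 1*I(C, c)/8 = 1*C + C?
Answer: √191882 ≈ 438.04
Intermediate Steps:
I(C, c) = 32 - 16*C (I(C, c) = 32 - 8*(1*C + C) = 32 - 8*(C + C) = 32 - 16*C)
a(z) = -31 - 16*z (a(z) = (-65 + 2) + (32 - 16*z) = -63 + (32 - 16*z) = -31 - 16*z)
√(15289 + a((70 + 13)*(-56 - 77))) = √(15289 + (-31 - 16*(70 + 13)*(-56 - 77))) = √(15289 + (-31 - 1328*(-133))) = √(15289 + (-31 - 16*(-11039))) = √(15289 + (-31 + 176624)) = √(15289 + 176593) = √191882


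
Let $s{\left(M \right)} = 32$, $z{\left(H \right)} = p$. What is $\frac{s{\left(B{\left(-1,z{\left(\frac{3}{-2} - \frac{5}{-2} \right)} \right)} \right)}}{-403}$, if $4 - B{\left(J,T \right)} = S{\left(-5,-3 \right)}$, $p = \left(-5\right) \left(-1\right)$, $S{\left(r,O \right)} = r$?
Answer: $- \frac{32}{403} \approx -0.079404$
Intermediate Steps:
$p = 5$
$z{\left(H \right)} = 5$
$B{\left(J,T \right)} = 9$ ($B{\left(J,T \right)} = 4 - -5 = 4 + 5 = 9$)
$\frac{s{\left(B{\left(-1,z{\left(\frac{3}{-2} - \frac{5}{-2} \right)} \right)} \right)}}{-403} = \frac{32}{-403} = 32 \left(- \frac{1}{403}\right) = - \frac{32}{403}$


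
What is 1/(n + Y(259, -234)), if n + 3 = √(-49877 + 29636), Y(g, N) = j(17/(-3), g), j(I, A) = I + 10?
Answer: 12/182185 - 27*I*√2249/182185 ≈ 6.5867e-5 - 0.0070282*I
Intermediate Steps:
j(I, A) = 10 + I
Y(g, N) = 13/3 (Y(g, N) = 10 + 17/(-3) = 10 + 17*(-⅓) = 10 - 17/3 = 13/3)
n = -3 + 3*I*√2249 (n = -3 + √(-49877 + 29636) = -3 + √(-20241) = -3 + 3*I*√2249 ≈ -3.0 + 142.27*I)
1/(n + Y(259, -234)) = 1/((-3 + 3*I*√2249) + 13/3) = 1/(4/3 + 3*I*√2249)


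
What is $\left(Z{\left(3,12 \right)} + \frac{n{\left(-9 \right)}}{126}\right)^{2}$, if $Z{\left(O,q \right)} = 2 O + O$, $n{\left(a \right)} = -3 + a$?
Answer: $\frac{34969}{441} \approx 79.295$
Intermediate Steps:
$Z{\left(O,q \right)} = 3 O$
$\left(Z{\left(3,12 \right)} + \frac{n{\left(-9 \right)}}{126}\right)^{2} = \left(3 \cdot 3 + \frac{-3 - 9}{126}\right)^{2} = \left(9 - \frac{2}{21}\right)^{2} = \left(\frac{187}{21}\right)^{2} = \frac{34969}{441}$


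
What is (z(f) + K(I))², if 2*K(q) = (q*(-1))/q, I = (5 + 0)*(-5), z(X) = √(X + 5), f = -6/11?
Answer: 207/44 - 7*√11/11 ≈ 2.5940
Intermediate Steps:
f = -6/11 (f = -6*1/11 = -6/11 ≈ -0.54545)
z(X) = √(5 + X)
I = -25 (I = 5*(-5) = -25)
K(q) = -½ (K(q) = ((q*(-1))/q)/2 = ((-q)/q)/2 = (½)*(-1) = -½)
(z(f) + K(I))² = (√(5 - 6/11) - ½)² = (√(49/11) - ½)² = (7*√11/11 - ½)² = (-½ + 7*√11/11)²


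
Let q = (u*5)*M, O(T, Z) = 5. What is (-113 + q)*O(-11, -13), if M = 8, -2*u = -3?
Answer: -265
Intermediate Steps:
u = 3/2 (u = -½*(-3) = 3/2 ≈ 1.5000)
q = 60 (q = ((3/2)*5)*8 = (15/2)*8 = 60)
(-113 + q)*O(-11, -13) = (-113 + 60)*5 = -53*5 = -265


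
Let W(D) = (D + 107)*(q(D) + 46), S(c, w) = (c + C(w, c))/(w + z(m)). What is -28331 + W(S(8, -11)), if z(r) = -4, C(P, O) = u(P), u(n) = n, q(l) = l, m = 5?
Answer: -584459/25 ≈ -23378.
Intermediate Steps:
C(P, O) = P
S(c, w) = (c + w)/(-4 + w) (S(c, w) = (c + w)/(w - 4) = (c + w)/(-4 + w))
W(D) = (46 + D)*(107 + D) (W(D) = (D + 107)*(D + 46) = (107 + D)*(46 + D) = (46 + D)*(107 + D))
-28331 + W(S(8, -11)) = -28331 + (4922 + ((8 - 11)/(-4 - 11))² + 153*((8 - 11)/(-4 - 11))) = -28331 + (4922 + (-3/(-15))² + 153*(-3/(-15))) = -28331 + (4922 + (-1/15*(-3))² + 153*(-1/15*(-3))) = -28331 + (4922 + (⅕)² + 153*(⅕)) = -28331 + (4922 + 1/25 + 153/5) = -28331 + 123816/25 = -584459/25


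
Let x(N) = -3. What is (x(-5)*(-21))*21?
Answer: 1323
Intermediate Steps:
(x(-5)*(-21))*21 = -3*(-21)*21 = 63*21 = 1323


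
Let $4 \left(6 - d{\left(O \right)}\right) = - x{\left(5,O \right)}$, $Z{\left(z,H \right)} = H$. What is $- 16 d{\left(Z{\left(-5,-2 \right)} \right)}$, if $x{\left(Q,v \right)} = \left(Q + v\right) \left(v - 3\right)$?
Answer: $-36$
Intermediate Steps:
$x{\left(Q,v \right)} = \left(-3 + v\right) \left(Q + v\right)$ ($x{\left(Q,v \right)} = \left(Q + v\right) \left(-3 + v\right) = \left(-3 + v\right) \left(Q + v\right)$)
$d{\left(O \right)} = \frac{9}{4} + \frac{O}{2} + \frac{O^{2}}{4}$ ($d{\left(O \right)} = 6 - \frac{\left(-1\right) \left(O^{2} - 15 - 3 O + 5 O\right)}{4} = 6 - \frac{\left(-1\right) \left(-15 + O^{2} + 2 O\right)}{4} = 6 - \frac{15 - O^{2} - 2 O}{4} = 6 + \left(- \frac{15}{4} + \frac{O}{2} + \frac{O^{2}}{4}\right) = \frac{9}{4} + \frac{O}{2} + \frac{O^{2}}{4}$)
$- 16 d{\left(Z{\left(-5,-2 \right)} \right)} = - 16 \left(\frac{9}{4} + \frac{1}{2} \left(-2\right) + \frac{\left(-2\right)^{2}}{4}\right) = - 16 \left(\frac{9}{4} - 1 + \frac{1}{4} \cdot 4\right) = - 16 \left(\frac{9}{4} - 1 + 1\right) = \left(-16\right) \frac{9}{4} = -36$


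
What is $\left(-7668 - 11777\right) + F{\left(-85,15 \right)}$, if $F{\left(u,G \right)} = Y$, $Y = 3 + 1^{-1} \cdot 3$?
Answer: $-19439$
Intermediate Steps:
$Y = 6$ ($Y = 3 + 1 \cdot 3 = 3 + 3 = 6$)
$F{\left(u,G \right)} = 6$
$\left(-7668 - 11777\right) + F{\left(-85,15 \right)} = \left(-7668 - 11777\right) + 6 = -19445 + 6 = -19439$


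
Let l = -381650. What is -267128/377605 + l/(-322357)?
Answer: 58002367554/121723614985 ≈ 0.47651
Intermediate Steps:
-267128/377605 + l/(-322357) = -267128/377605 - 381650/(-322357) = -267128*1/377605 - 381650*(-1/322357) = -267128/377605 + 381650/322357 = 58002367554/121723614985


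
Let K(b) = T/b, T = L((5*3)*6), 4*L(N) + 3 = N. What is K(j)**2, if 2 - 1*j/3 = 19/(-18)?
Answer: 68121/12100 ≈ 5.6298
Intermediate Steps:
L(N) = -3/4 + N/4
T = 87/4 (T = -3/4 + ((5*3)*6)/4 = -3/4 + (15*6)/4 = -3/4 + (1/4)*90 = -3/4 + 45/2 = 87/4 ≈ 21.750)
j = 55/6 (j = 6 - 57/(-18) = 6 - 57*(-1)/18 = 6 - 3*(-19/18) = 6 + 19/6 = 55/6 ≈ 9.1667)
K(b) = 87/(4*b)
K(j)**2 = (87/(4*(55/6)))**2 = ((87/4)*(6/55))**2 = (261/110)**2 = 68121/12100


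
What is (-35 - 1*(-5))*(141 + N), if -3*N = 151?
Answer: -2720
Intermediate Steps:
N = -151/3 (N = -1/3*151 = -151/3 ≈ -50.333)
(-35 - 1*(-5))*(141 + N) = (-35 - 1*(-5))*(141 - 151/3) = (-35 + 5)*(272/3) = -30*272/3 = -2720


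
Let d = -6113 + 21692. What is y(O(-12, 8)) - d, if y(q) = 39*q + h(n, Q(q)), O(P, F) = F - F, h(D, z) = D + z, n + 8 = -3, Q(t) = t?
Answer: -15590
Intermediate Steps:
n = -11 (n = -8 - 3 = -11)
O(P, F) = 0
y(q) = -11 + 40*q (y(q) = 39*q + (-11 + q) = -11 + 40*q)
d = 15579
y(O(-12, 8)) - d = (-11 + 40*0) - 1*15579 = (-11 + 0) - 15579 = -11 - 15579 = -15590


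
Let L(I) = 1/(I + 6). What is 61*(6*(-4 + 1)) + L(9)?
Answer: -16469/15 ≈ -1097.9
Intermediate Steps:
L(I) = 1/(6 + I)
61*(6*(-4 + 1)) + L(9) = 61*(6*(-4 + 1)) + 1/(6 + 9) = 61*(6*(-3)) + 1/15 = 61*(-18) + 1/15 = -1098 + 1/15 = -16469/15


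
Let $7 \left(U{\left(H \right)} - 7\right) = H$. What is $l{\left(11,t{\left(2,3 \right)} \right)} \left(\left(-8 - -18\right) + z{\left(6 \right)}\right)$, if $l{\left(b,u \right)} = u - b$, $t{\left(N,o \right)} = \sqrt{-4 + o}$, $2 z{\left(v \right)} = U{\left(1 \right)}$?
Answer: $- \frac{1045}{7} + \frac{95 i}{7} \approx -149.29 + 13.571 i$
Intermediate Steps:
$U{\left(H \right)} = 7 + \frac{H}{7}$
$z{\left(v \right)} = \frac{25}{7}$ ($z{\left(v \right)} = \frac{7 + \frac{1}{7} \cdot 1}{2} = \frac{7 + \frac{1}{7}}{2} = \frac{1}{2} \cdot \frac{50}{7} = \frac{25}{7}$)
$l{\left(11,t{\left(2,3 \right)} \right)} \left(\left(-8 - -18\right) + z{\left(6 \right)}\right) = \left(\sqrt{-4 + 3} - 11\right) \left(\left(-8 - -18\right) + \frac{25}{7}\right) = \left(\sqrt{-1} - 11\right) \left(\left(-8 + 18\right) + \frac{25}{7}\right) = \left(i - 11\right) \left(10 + \frac{25}{7}\right) = \left(-11 + i\right) \frac{95}{7} = - \frac{1045}{7} + \frac{95 i}{7}$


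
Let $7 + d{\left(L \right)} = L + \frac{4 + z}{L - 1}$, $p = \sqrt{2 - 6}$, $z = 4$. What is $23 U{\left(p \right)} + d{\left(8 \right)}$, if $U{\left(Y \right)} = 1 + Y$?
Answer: $\frac{176}{7} + 46 i \approx 25.143 + 46.0 i$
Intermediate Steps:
$p = 2 i$ ($p = \sqrt{2 - 6} = \sqrt{-4} = 2 i \approx 2.0 i$)
$d{\left(L \right)} = -7 + L + \frac{8}{-1 + L}$ ($d{\left(L \right)} = -7 + \left(L + \frac{4 + 4}{L - 1}\right) = -7 + \left(L + \frac{8}{-1 + L}\right) = -7 + L + \frac{8}{-1 + L}$)
$23 U{\left(p \right)} + d{\left(8 \right)} = 23 \left(1 + 2 i\right) + \frac{15 + 8^{2} - 64}{-1 + 8} = \left(23 + 46 i\right) + \frac{15 + 64 - 64}{7} = \left(23 + 46 i\right) + \frac{1}{7} \cdot 15 = \left(23 + 46 i\right) + \frac{15}{7} = \frac{176}{7} + 46 i$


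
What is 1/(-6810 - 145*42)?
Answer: -1/12900 ≈ -7.7519e-5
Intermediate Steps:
1/(-6810 - 145*42) = 1/(-6810 - 6090) = 1/(-12900) = -1/12900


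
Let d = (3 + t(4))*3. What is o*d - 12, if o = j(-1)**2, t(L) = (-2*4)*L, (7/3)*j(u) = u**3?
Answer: -1371/49 ≈ -27.980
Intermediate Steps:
j(u) = 3*u**3/7
t(L) = -8*L
o = 9/49 (o = ((3/7)*(-1)**3)**2 = ((3/7)*(-1))**2 = (-3/7)**2 = 9/49 ≈ 0.18367)
d = -87 (d = (3 - 8*4)*3 = (3 - 32)*3 = -29*3 = -87)
o*d - 12 = (9/49)*(-87) - 12 = -783/49 - 12 = -1371/49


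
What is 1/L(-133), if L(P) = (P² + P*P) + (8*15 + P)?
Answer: 1/35365 ≈ 2.8277e-5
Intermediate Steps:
L(P) = 120 + P + 2*P² (L(P) = (P² + P²) + (120 + P) = 2*P² + (120 + P) = 120 + P + 2*P²)
1/L(-133) = 1/(120 - 133 + 2*(-133)²) = 1/(120 - 133 + 2*17689) = 1/(120 - 133 + 35378) = 1/35365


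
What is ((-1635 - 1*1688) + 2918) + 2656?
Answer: 2251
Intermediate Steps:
((-1635 - 1*1688) + 2918) + 2656 = ((-1635 - 1688) + 2918) + 2656 = (-3323 + 2918) + 2656 = -405 + 2656 = 2251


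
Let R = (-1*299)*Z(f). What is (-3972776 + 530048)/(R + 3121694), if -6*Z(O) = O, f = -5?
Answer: -20656368/18728669 ≈ -1.1029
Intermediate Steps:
Z(O) = -O/6
R = -1495/6 (R = (-1*299)*(-1/6*(-5)) = -299*5/6 = -1495/6 ≈ -249.17)
(-3972776 + 530048)/(R + 3121694) = (-3972776 + 530048)/(-1495/6 + 3121694) = -3442728/18728669/6 = -3442728*6/18728669 = -20656368/18728669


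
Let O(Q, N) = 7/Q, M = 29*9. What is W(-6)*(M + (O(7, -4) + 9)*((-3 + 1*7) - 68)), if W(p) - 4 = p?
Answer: 758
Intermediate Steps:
M = 261
W(p) = 4 + p
W(-6)*(M + (O(7, -4) + 9)*((-3 + 1*7) - 68)) = (4 - 6)*(261 + (7/7 + 9)*((-3 + 1*7) - 68)) = -2*(261 + (7*(⅐) + 9)*((-3 + 7) - 68)) = -2*(261 + (1 + 9)*(4 - 68)) = -2*(261 + 10*(-64)) = -2*(261 - 640) = -2*(-379) = 758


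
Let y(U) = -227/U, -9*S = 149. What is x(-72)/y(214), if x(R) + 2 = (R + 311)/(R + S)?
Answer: 801430/180919 ≈ 4.4298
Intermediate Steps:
S = -149/9 (S = -1/9*149 = -149/9 ≈ -16.556)
x(R) = -2 + (311 + R)/(-149/9 + R) (x(R) = -2 + (R + 311)/(R - 149/9) = -2 + (311 + R)/(-149/9 + R))
x(-72)/y(214) = ((3097 - 9*(-72))/(-149 + 9*(-72)))/((-227/214)) = ((3097 + 648)/(-149 - 648))/((-227*1/214)) = (3745/(-797))/(-227/214) = -1/797*3745*(-214/227) = -3745/797*(-214/227) = 801430/180919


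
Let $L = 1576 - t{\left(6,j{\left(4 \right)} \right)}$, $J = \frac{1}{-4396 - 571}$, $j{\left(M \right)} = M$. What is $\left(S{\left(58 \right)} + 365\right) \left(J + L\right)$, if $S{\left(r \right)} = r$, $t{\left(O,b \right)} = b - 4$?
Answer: $\frac{3311240193}{4967} \approx 6.6665 \cdot 10^{5}$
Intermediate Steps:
$t{\left(O,b \right)} = -4 + b$
$J = - \frac{1}{4967}$ ($J = \frac{1}{-4967} = - \frac{1}{4967} \approx -0.00020133$)
$L = 1576$ ($L = 1576 - \left(-4 + 4\right) = 1576 - 0 = 1576 + 0 = 1576$)
$\left(S{\left(58 \right)} + 365\right) \left(J + L\right) = \left(58 + 365\right) \left(- \frac{1}{4967} + 1576\right) = 423 \cdot \frac{7827991}{4967} = \frac{3311240193}{4967}$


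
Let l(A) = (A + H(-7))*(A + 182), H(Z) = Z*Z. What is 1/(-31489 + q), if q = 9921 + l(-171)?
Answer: -1/22910 ≈ -4.3649e-5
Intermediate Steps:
H(Z) = Z²
l(A) = (49 + A)*(182 + A) (l(A) = (A + (-7)²)*(A + 182) = (A + 49)*(182 + A) = (49 + A)*(182 + A))
q = 8579 (q = 9921 + (8918 + (-171)² + 231*(-171)) = 9921 + (8918 + 29241 - 39501) = 9921 - 1342 = 8579)
1/(-31489 + q) = 1/(-31489 + 8579) = 1/(-22910) = -1/22910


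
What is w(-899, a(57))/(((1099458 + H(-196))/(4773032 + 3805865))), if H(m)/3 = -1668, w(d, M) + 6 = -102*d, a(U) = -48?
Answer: 43700901318/60803 ≈ 7.1873e+5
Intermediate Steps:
w(d, M) = -6 - 102*d
H(m) = -5004 (H(m) = 3*(-1668) = -5004)
w(-899, a(57))/(((1099458 + H(-196))/(4773032 + 3805865))) = (-6 - 102*(-899))/(((1099458 - 5004)/(4773032 + 3805865))) = (-6 + 91698)/((1094454/8578897)) = 91692/((1094454*(1/8578897))) = 91692/(1094454/8578897) = 91692*(8578897/1094454) = 43700901318/60803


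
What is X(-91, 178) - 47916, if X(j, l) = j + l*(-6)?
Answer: -49075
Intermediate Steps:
X(j, l) = j - 6*l
X(-91, 178) - 47916 = (-91 - 6*178) - 47916 = (-91 - 1068) - 47916 = -1159 - 47916 = -49075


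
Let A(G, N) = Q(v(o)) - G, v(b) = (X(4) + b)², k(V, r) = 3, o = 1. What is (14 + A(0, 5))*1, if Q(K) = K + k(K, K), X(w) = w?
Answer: 42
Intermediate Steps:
v(b) = (4 + b)²
Q(K) = 3 + K (Q(K) = K + 3 = 3 + K)
A(G, N) = 28 - G (A(G, N) = (3 + (4 + 1)²) - G = (3 + 5²) - G = (3 + 25) - G = 28 - G)
(14 + A(0, 5))*1 = (14 + (28 - 1*0))*1 = (14 + (28 + 0))*1 = (14 + 28)*1 = 42*1 = 42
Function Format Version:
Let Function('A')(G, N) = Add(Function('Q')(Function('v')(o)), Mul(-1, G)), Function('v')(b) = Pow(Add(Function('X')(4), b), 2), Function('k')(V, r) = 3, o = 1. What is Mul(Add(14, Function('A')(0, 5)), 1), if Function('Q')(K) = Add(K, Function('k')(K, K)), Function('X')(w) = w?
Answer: 42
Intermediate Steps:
Function('v')(b) = Pow(Add(4, b), 2)
Function('Q')(K) = Add(3, K) (Function('Q')(K) = Add(K, 3) = Add(3, K))
Function('A')(G, N) = Add(28, Mul(-1, G)) (Function('A')(G, N) = Add(Add(3, Pow(Add(4, 1), 2)), Mul(-1, G)) = Add(Add(3, Pow(5, 2)), Mul(-1, G)) = Add(Add(3, 25), Mul(-1, G)) = Add(28, Mul(-1, G)))
Mul(Add(14, Function('A')(0, 5)), 1) = Mul(Add(14, Add(28, Mul(-1, 0))), 1) = Mul(Add(14, Add(28, 0)), 1) = Mul(Add(14, 28), 1) = Mul(42, 1) = 42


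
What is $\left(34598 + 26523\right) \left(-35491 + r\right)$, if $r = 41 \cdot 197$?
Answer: $-1675571094$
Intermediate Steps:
$r = 8077$
$\left(34598 + 26523\right) \left(-35491 + r\right) = \left(34598 + 26523\right) \left(-35491 + 8077\right) = 61121 \left(-27414\right) = -1675571094$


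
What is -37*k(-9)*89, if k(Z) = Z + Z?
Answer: 59274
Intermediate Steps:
k(Z) = 2*Z
-37*k(-9)*89 = -74*(-9)*89 = -37*(-18)*89 = 666*89 = 59274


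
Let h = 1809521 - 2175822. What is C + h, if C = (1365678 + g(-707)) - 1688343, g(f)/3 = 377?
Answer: -687835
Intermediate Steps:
g(f) = 1131 (g(f) = 3*377 = 1131)
h = -366301
C = -321534 (C = (1365678 + 1131) - 1688343 = 1366809 - 1688343 = -321534)
C + h = -321534 - 366301 = -687835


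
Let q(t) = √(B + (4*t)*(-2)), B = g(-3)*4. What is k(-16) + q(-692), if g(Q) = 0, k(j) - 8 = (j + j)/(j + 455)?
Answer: 3480/439 + 4*√346 ≈ 82.331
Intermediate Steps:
k(j) = 8 + 2*j/(455 + j) (k(j) = 8 + (j + j)/(j + 455) = 8 + (2*j)/(455 + j) = 8 + 2*j/(455 + j))
B = 0 (B = 0*4 = 0)
q(t) = 2*√2*√(-t) (q(t) = √(0 + (4*t)*(-2)) = √(0 - 8*t) = √(-8*t) = 2*√2*√(-t))
k(-16) + q(-692) = 10*(364 - 16)/(455 - 16) + 2*√2*√(-1*(-692)) = 10*348/439 + 2*√2*√692 = 10*(1/439)*348 + 2*√2*(2*√173) = 3480/439 + 4*√346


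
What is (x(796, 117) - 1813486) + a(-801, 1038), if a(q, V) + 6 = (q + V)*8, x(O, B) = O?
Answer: -1810800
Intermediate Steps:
a(q, V) = -6 + 8*V + 8*q (a(q, V) = -6 + (q + V)*8 = -6 + (V + q)*8 = -6 + (8*V + 8*q) = -6 + 8*V + 8*q)
(x(796, 117) - 1813486) + a(-801, 1038) = (796 - 1813486) + (-6 + 8*1038 + 8*(-801)) = -1812690 + (-6 + 8304 - 6408) = -1812690 + 1890 = -1810800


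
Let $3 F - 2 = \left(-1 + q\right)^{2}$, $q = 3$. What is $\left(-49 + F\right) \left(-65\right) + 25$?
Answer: $3080$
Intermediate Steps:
$F = 2$ ($F = \frac{2}{3} + \frac{\left(-1 + 3\right)^{2}}{3} = \frac{2}{3} + \frac{2^{2}}{3} = \frac{2}{3} + \frac{1}{3} \cdot 4 = \frac{2}{3} + \frac{4}{3} = 2$)
$\left(-49 + F\right) \left(-65\right) + 25 = \left(-49 + 2\right) \left(-65\right) + 25 = \left(-47\right) \left(-65\right) + 25 = 3055 + 25 = 3080$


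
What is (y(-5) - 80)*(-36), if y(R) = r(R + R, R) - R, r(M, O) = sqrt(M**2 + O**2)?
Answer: 2700 - 180*sqrt(5) ≈ 2297.5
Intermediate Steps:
y(R) = -R + sqrt(5)*sqrt(R**2) (y(R) = sqrt((R + R)**2 + R**2) - R = sqrt((2*R)**2 + R**2) - R = sqrt(4*R**2 + R**2) - R = sqrt(5*R**2) - R = sqrt(5)*sqrt(R**2) - R = -R + sqrt(5)*sqrt(R**2))
(y(-5) - 80)*(-36) = ((-1*(-5) + sqrt(5)*sqrt((-5)**2)) - 80)*(-36) = ((5 + sqrt(5)*sqrt(25)) - 80)*(-36) = ((5 + sqrt(5)*5) - 80)*(-36) = ((5 + 5*sqrt(5)) - 80)*(-36) = (-75 + 5*sqrt(5))*(-36) = 2700 - 180*sqrt(5)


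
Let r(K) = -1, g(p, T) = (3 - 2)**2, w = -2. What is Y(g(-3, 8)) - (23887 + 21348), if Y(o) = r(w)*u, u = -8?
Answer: -45227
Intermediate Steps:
g(p, T) = 1 (g(p, T) = 1**2 = 1)
Y(o) = 8 (Y(o) = -1*(-8) = 8)
Y(g(-3, 8)) - (23887 + 21348) = 8 - (23887 + 21348) = 8 - 1*45235 = 8 - 45235 = -45227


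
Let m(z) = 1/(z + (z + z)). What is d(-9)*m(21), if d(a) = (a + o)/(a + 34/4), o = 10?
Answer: -2/63 ≈ -0.031746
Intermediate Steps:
m(z) = 1/(3*z) (m(z) = 1/(z + 2*z) = 1/(3*z))
d(a) = (10 + a)/(17/2 + a) (d(a) = (a + 10)/(a + 34/4) = (10 + a)/(a + 34*(¼)) = (10 + a)/(a + 17/2) = (10 + a)/(17/2 + a))
d(-9)*m(21) = (2*(10 - 9)/(17 + 2*(-9)))*((⅓)/21) = (2*1/(17 - 18))*((⅓)*(1/21)) = (2*1/(-1))*(1/63) = (2*(-1)*1)*(1/63) = -2*1/63 = -2/63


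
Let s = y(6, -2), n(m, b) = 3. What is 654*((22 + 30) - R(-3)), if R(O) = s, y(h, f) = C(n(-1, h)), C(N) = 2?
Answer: 32700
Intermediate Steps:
y(h, f) = 2
s = 2
R(O) = 2
654*((22 + 30) - R(-3)) = 654*((22 + 30) - 1*2) = 654*(52 - 2) = 654*50 = 32700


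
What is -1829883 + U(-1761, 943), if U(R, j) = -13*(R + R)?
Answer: -1784097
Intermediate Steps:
U(R, j) = -26*R
-1829883 + U(-1761, 943) = -1829883 - 26*(-1761) = -1829883 + 45786 = -1784097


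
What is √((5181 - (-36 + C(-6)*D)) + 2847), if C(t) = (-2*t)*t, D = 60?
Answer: 12*√86 ≈ 111.28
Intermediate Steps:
C(t) = -2*t²
√((5181 - (-36 + C(-6)*D)) + 2847) = √((5181 - (-36 - 2*(-6)²*60)) + 2847) = √((5181 - (-36 - 2*36*60)) + 2847) = √((5181 - (-36 - 72*60)) + 2847) = √((5181 - (-36 - 4320)) + 2847) = √((5181 - 1*(-4356)) + 2847) = √((5181 + 4356) + 2847) = √(9537 + 2847) = √12384 = 12*√86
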